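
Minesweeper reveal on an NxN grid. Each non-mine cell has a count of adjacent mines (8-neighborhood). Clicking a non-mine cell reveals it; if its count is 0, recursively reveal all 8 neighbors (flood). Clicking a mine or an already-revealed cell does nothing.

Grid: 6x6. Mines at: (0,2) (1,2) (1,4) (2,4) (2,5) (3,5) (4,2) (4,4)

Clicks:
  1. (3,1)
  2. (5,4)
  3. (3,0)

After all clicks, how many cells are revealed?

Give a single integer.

Click 1 (3,1) count=1: revealed 1 new [(3,1)] -> total=1
Click 2 (5,4) count=1: revealed 1 new [(5,4)] -> total=2
Click 3 (3,0) count=0: revealed 11 new [(0,0) (0,1) (1,0) (1,1) (2,0) (2,1) (3,0) (4,0) (4,1) (5,0) (5,1)] -> total=13

Answer: 13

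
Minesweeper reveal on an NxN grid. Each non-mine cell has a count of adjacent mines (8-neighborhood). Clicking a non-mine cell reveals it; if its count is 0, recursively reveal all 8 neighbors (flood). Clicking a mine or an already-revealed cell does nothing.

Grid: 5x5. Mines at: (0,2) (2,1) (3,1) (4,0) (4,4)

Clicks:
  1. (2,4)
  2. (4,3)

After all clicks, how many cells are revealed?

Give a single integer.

Click 1 (2,4) count=0: revealed 11 new [(0,3) (0,4) (1,2) (1,3) (1,4) (2,2) (2,3) (2,4) (3,2) (3,3) (3,4)] -> total=11
Click 2 (4,3) count=1: revealed 1 new [(4,3)] -> total=12

Answer: 12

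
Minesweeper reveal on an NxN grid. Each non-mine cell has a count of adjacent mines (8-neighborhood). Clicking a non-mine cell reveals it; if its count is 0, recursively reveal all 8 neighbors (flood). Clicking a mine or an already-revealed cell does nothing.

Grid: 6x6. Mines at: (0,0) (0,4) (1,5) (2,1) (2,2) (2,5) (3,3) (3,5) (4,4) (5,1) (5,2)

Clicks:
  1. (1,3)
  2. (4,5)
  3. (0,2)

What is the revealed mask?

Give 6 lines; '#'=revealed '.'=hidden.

Click 1 (1,3) count=2: revealed 1 new [(1,3)] -> total=1
Click 2 (4,5) count=2: revealed 1 new [(4,5)] -> total=2
Click 3 (0,2) count=0: revealed 5 new [(0,1) (0,2) (0,3) (1,1) (1,2)] -> total=7

Answer: .###..
.###..
......
......
.....#
......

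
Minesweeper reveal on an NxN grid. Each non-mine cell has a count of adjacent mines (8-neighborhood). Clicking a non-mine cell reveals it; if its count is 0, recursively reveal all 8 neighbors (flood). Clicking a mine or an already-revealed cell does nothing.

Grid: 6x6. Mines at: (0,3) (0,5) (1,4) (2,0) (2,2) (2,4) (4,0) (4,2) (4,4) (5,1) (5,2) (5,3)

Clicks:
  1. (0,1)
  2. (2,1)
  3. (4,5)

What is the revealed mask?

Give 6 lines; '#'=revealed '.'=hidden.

Click 1 (0,1) count=0: revealed 6 new [(0,0) (0,1) (0,2) (1,0) (1,1) (1,2)] -> total=6
Click 2 (2,1) count=2: revealed 1 new [(2,1)] -> total=7
Click 3 (4,5) count=1: revealed 1 new [(4,5)] -> total=8

Answer: ###...
###...
.#....
......
.....#
......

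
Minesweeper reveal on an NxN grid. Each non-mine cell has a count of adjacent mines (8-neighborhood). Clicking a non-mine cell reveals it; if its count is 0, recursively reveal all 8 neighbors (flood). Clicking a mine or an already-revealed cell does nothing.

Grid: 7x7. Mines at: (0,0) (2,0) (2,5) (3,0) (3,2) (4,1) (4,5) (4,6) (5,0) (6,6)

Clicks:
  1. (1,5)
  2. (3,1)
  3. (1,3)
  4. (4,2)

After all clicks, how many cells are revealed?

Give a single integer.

Click 1 (1,5) count=1: revealed 1 new [(1,5)] -> total=1
Click 2 (3,1) count=4: revealed 1 new [(3,1)] -> total=2
Click 3 (1,3) count=0: revealed 15 new [(0,1) (0,2) (0,3) (0,4) (0,5) (0,6) (1,1) (1,2) (1,3) (1,4) (1,6) (2,1) (2,2) (2,3) (2,4)] -> total=17
Click 4 (4,2) count=2: revealed 1 new [(4,2)] -> total=18

Answer: 18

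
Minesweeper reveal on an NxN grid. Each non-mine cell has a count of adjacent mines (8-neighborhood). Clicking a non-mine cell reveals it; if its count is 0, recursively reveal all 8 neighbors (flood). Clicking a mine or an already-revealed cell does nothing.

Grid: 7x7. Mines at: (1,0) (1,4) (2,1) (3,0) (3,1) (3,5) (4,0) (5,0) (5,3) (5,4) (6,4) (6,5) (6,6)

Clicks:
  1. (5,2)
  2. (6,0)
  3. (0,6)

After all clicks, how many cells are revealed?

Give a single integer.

Answer: 8

Derivation:
Click 1 (5,2) count=1: revealed 1 new [(5,2)] -> total=1
Click 2 (6,0) count=1: revealed 1 new [(6,0)] -> total=2
Click 3 (0,6) count=0: revealed 6 new [(0,5) (0,6) (1,5) (1,6) (2,5) (2,6)] -> total=8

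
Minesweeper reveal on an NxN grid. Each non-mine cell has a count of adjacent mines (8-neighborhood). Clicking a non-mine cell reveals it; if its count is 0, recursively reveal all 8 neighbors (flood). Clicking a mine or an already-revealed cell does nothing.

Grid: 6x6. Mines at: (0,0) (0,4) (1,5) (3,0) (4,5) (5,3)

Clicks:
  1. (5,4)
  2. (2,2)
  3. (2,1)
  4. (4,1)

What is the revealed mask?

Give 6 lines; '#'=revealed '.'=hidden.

Click 1 (5,4) count=2: revealed 1 new [(5,4)] -> total=1
Click 2 (2,2) count=0: revealed 19 new [(0,1) (0,2) (0,3) (1,1) (1,2) (1,3) (1,4) (2,1) (2,2) (2,3) (2,4) (3,1) (3,2) (3,3) (3,4) (4,1) (4,2) (4,3) (4,4)] -> total=20
Click 3 (2,1) count=1: revealed 0 new [(none)] -> total=20
Click 4 (4,1) count=1: revealed 0 new [(none)] -> total=20

Answer: .###..
.####.
.####.
.####.
.####.
....#.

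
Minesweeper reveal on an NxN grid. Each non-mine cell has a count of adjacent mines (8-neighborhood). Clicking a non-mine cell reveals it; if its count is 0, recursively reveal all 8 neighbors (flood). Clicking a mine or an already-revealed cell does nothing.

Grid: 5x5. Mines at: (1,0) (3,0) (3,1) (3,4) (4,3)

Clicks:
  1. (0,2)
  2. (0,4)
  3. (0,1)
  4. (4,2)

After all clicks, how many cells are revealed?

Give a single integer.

Answer: 13

Derivation:
Click 1 (0,2) count=0: revealed 12 new [(0,1) (0,2) (0,3) (0,4) (1,1) (1,2) (1,3) (1,4) (2,1) (2,2) (2,3) (2,4)] -> total=12
Click 2 (0,4) count=0: revealed 0 new [(none)] -> total=12
Click 3 (0,1) count=1: revealed 0 new [(none)] -> total=12
Click 4 (4,2) count=2: revealed 1 new [(4,2)] -> total=13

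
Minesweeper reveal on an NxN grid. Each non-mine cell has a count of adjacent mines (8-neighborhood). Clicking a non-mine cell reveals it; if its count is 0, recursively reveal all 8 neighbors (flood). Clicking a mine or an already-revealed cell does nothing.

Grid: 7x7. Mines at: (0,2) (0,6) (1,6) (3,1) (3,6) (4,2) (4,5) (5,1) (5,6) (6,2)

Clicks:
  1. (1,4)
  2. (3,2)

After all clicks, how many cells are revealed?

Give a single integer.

Answer: 15

Derivation:
Click 1 (1,4) count=0: revealed 15 new [(0,3) (0,4) (0,5) (1,2) (1,3) (1,4) (1,5) (2,2) (2,3) (2,4) (2,5) (3,2) (3,3) (3,4) (3,5)] -> total=15
Click 2 (3,2) count=2: revealed 0 new [(none)] -> total=15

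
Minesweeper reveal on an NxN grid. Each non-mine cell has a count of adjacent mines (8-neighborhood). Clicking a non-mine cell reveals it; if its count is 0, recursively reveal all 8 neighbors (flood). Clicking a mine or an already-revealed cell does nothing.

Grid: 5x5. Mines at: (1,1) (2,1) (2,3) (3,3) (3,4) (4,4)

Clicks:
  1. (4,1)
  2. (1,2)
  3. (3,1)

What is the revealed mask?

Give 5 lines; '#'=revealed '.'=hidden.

Click 1 (4,1) count=0: revealed 6 new [(3,0) (3,1) (3,2) (4,0) (4,1) (4,2)] -> total=6
Click 2 (1,2) count=3: revealed 1 new [(1,2)] -> total=7
Click 3 (3,1) count=1: revealed 0 new [(none)] -> total=7

Answer: .....
..#..
.....
###..
###..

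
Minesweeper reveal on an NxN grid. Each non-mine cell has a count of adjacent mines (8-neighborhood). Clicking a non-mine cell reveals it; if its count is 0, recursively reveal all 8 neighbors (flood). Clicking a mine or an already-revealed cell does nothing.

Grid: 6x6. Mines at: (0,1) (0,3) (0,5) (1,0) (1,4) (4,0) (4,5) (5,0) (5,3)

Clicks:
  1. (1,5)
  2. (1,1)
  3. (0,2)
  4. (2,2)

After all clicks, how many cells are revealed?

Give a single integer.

Answer: 17

Derivation:
Click 1 (1,5) count=2: revealed 1 new [(1,5)] -> total=1
Click 2 (1,1) count=2: revealed 1 new [(1,1)] -> total=2
Click 3 (0,2) count=2: revealed 1 new [(0,2)] -> total=3
Click 4 (2,2) count=0: revealed 14 new [(1,2) (1,3) (2,1) (2,2) (2,3) (2,4) (3,1) (3,2) (3,3) (3,4) (4,1) (4,2) (4,3) (4,4)] -> total=17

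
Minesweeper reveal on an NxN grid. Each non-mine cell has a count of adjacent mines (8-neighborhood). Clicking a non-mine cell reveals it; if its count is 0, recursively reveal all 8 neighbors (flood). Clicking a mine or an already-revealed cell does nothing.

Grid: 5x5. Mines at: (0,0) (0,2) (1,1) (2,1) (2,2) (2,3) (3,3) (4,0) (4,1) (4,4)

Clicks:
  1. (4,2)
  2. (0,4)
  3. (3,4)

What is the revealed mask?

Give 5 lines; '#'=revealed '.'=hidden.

Click 1 (4,2) count=2: revealed 1 new [(4,2)] -> total=1
Click 2 (0,4) count=0: revealed 4 new [(0,3) (0,4) (1,3) (1,4)] -> total=5
Click 3 (3,4) count=3: revealed 1 new [(3,4)] -> total=6

Answer: ...##
...##
.....
....#
..#..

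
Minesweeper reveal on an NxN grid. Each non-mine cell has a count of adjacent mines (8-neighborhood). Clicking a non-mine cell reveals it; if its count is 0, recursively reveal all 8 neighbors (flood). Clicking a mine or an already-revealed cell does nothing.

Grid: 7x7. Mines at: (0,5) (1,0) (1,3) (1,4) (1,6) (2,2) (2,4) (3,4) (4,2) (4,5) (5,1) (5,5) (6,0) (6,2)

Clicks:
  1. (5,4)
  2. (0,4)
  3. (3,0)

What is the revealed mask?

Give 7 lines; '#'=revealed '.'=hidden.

Answer: ....#..
.......
##.....
##.....
##.....
....#..
.......

Derivation:
Click 1 (5,4) count=2: revealed 1 new [(5,4)] -> total=1
Click 2 (0,4) count=3: revealed 1 new [(0,4)] -> total=2
Click 3 (3,0) count=0: revealed 6 new [(2,0) (2,1) (3,0) (3,1) (4,0) (4,1)] -> total=8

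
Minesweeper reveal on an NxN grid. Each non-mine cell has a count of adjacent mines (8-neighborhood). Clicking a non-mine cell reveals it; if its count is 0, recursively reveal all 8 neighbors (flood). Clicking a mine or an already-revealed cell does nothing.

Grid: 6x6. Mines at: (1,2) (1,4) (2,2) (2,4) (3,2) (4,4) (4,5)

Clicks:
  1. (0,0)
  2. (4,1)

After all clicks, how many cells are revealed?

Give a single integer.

Answer: 16

Derivation:
Click 1 (0,0) count=0: revealed 16 new [(0,0) (0,1) (1,0) (1,1) (2,0) (2,1) (3,0) (3,1) (4,0) (4,1) (4,2) (4,3) (5,0) (5,1) (5,2) (5,3)] -> total=16
Click 2 (4,1) count=1: revealed 0 new [(none)] -> total=16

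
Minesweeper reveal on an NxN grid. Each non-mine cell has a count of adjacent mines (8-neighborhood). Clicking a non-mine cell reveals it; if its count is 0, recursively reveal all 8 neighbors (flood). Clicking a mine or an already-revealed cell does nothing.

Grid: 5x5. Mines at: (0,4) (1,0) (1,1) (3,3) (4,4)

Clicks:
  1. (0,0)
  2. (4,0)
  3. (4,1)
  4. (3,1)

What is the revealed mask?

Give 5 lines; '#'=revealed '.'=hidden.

Answer: #....
.....
###..
###..
###..

Derivation:
Click 1 (0,0) count=2: revealed 1 new [(0,0)] -> total=1
Click 2 (4,0) count=0: revealed 9 new [(2,0) (2,1) (2,2) (3,0) (3,1) (3,2) (4,0) (4,1) (4,2)] -> total=10
Click 3 (4,1) count=0: revealed 0 new [(none)] -> total=10
Click 4 (3,1) count=0: revealed 0 new [(none)] -> total=10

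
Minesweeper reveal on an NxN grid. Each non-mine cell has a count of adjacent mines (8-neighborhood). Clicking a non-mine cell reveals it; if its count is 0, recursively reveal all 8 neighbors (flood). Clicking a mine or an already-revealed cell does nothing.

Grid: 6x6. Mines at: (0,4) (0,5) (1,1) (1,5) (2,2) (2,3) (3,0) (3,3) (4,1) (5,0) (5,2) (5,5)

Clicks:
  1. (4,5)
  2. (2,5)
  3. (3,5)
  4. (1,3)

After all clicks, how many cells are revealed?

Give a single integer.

Answer: 7

Derivation:
Click 1 (4,5) count=1: revealed 1 new [(4,5)] -> total=1
Click 2 (2,5) count=1: revealed 1 new [(2,5)] -> total=2
Click 3 (3,5) count=0: revealed 4 new [(2,4) (3,4) (3,5) (4,4)] -> total=6
Click 4 (1,3) count=3: revealed 1 new [(1,3)] -> total=7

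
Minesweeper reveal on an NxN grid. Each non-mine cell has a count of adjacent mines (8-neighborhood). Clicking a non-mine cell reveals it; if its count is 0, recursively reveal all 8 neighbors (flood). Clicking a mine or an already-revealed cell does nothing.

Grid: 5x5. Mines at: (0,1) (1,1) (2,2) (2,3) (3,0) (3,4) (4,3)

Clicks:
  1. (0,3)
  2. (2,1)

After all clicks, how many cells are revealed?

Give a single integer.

Click 1 (0,3) count=0: revealed 6 new [(0,2) (0,3) (0,4) (1,2) (1,3) (1,4)] -> total=6
Click 2 (2,1) count=3: revealed 1 new [(2,1)] -> total=7

Answer: 7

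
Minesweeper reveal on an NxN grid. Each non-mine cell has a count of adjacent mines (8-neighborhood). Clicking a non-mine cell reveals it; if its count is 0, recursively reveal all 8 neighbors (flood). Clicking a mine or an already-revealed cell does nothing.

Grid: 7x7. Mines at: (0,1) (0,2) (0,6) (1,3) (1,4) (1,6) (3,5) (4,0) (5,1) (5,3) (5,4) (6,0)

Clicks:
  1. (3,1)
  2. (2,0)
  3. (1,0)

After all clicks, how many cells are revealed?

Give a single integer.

Click 1 (3,1) count=1: revealed 1 new [(3,1)] -> total=1
Click 2 (2,0) count=0: revealed 16 new [(1,0) (1,1) (1,2) (2,0) (2,1) (2,2) (2,3) (2,4) (3,0) (3,2) (3,3) (3,4) (4,1) (4,2) (4,3) (4,4)] -> total=17
Click 3 (1,0) count=1: revealed 0 new [(none)] -> total=17

Answer: 17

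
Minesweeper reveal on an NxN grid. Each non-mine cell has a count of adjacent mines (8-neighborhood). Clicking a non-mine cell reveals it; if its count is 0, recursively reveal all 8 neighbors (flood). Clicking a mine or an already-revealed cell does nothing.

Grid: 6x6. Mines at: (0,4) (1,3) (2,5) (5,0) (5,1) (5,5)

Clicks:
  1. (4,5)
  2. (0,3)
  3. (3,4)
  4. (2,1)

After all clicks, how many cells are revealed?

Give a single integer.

Answer: 26

Derivation:
Click 1 (4,5) count=1: revealed 1 new [(4,5)] -> total=1
Click 2 (0,3) count=2: revealed 1 new [(0,3)] -> total=2
Click 3 (3,4) count=1: revealed 1 new [(3,4)] -> total=3
Click 4 (2,1) count=0: revealed 23 new [(0,0) (0,1) (0,2) (1,0) (1,1) (1,2) (2,0) (2,1) (2,2) (2,3) (2,4) (3,0) (3,1) (3,2) (3,3) (4,0) (4,1) (4,2) (4,3) (4,4) (5,2) (5,3) (5,4)] -> total=26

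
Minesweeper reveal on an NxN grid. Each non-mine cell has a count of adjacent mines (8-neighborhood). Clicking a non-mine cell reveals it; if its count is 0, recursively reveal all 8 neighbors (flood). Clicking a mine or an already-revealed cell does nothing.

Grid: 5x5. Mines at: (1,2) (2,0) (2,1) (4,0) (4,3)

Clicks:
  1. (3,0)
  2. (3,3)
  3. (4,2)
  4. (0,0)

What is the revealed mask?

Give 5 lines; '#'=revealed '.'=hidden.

Answer: ##...
##...
.....
#..#.
..#..

Derivation:
Click 1 (3,0) count=3: revealed 1 new [(3,0)] -> total=1
Click 2 (3,3) count=1: revealed 1 new [(3,3)] -> total=2
Click 3 (4,2) count=1: revealed 1 new [(4,2)] -> total=3
Click 4 (0,0) count=0: revealed 4 new [(0,0) (0,1) (1,0) (1,1)] -> total=7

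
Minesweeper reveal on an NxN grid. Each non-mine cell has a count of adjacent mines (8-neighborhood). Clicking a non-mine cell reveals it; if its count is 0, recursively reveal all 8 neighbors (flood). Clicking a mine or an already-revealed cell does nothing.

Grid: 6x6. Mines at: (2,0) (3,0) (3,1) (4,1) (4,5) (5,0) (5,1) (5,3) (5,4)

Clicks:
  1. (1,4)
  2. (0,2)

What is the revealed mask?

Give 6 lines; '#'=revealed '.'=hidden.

Answer: ######
######
.#####
..####
..###.
......

Derivation:
Click 1 (1,4) count=0: revealed 24 new [(0,0) (0,1) (0,2) (0,3) (0,4) (0,5) (1,0) (1,1) (1,2) (1,3) (1,4) (1,5) (2,1) (2,2) (2,3) (2,4) (2,5) (3,2) (3,3) (3,4) (3,5) (4,2) (4,3) (4,4)] -> total=24
Click 2 (0,2) count=0: revealed 0 new [(none)] -> total=24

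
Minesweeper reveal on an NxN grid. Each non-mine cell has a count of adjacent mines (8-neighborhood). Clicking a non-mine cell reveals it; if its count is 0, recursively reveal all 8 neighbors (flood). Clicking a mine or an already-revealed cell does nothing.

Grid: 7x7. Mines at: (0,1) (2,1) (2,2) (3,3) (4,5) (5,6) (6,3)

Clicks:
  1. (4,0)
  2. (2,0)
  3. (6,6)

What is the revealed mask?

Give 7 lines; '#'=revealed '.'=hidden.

Click 1 (4,0) count=0: revealed 12 new [(3,0) (3,1) (3,2) (4,0) (4,1) (4,2) (5,0) (5,1) (5,2) (6,0) (6,1) (6,2)] -> total=12
Click 2 (2,0) count=1: revealed 1 new [(2,0)] -> total=13
Click 3 (6,6) count=1: revealed 1 new [(6,6)] -> total=14

Answer: .......
.......
#......
###....
###....
###....
###...#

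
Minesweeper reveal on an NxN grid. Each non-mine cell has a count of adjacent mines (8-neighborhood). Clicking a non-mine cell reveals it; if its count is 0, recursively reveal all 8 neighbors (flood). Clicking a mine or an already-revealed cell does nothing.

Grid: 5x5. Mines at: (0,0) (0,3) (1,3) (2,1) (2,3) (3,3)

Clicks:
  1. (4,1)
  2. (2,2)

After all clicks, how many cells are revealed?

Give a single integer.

Answer: 7

Derivation:
Click 1 (4,1) count=0: revealed 6 new [(3,0) (3,1) (3,2) (4,0) (4,1) (4,2)] -> total=6
Click 2 (2,2) count=4: revealed 1 new [(2,2)] -> total=7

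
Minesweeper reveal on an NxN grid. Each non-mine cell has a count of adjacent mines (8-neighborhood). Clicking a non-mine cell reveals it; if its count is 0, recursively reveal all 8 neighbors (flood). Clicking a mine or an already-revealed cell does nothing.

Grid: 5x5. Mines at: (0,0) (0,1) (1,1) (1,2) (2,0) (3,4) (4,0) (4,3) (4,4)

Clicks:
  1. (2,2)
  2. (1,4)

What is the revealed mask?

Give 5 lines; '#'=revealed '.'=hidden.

Answer: ...##
...##
..###
.....
.....

Derivation:
Click 1 (2,2) count=2: revealed 1 new [(2,2)] -> total=1
Click 2 (1,4) count=0: revealed 6 new [(0,3) (0,4) (1,3) (1,4) (2,3) (2,4)] -> total=7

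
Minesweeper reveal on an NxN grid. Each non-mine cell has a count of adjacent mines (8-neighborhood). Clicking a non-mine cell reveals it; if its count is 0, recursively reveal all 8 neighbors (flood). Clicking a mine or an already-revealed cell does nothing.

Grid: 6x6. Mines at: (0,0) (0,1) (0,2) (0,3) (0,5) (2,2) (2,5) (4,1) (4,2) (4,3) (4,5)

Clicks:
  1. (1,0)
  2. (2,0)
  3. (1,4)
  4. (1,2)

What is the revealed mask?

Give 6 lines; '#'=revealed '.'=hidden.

Click 1 (1,0) count=2: revealed 1 new [(1,0)] -> total=1
Click 2 (2,0) count=0: revealed 5 new [(1,1) (2,0) (2,1) (3,0) (3,1)] -> total=6
Click 3 (1,4) count=3: revealed 1 new [(1,4)] -> total=7
Click 4 (1,2) count=4: revealed 1 new [(1,2)] -> total=8

Answer: ......
###.#.
##....
##....
......
......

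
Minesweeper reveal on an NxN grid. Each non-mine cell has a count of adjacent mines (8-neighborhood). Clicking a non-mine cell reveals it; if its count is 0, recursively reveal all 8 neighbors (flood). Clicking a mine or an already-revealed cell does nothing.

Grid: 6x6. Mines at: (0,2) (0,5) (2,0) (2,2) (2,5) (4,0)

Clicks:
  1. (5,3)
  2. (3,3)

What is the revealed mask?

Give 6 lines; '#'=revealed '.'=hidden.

Answer: ......
......
......
.#####
.#####
.#####

Derivation:
Click 1 (5,3) count=0: revealed 15 new [(3,1) (3,2) (3,3) (3,4) (3,5) (4,1) (4,2) (4,3) (4,4) (4,5) (5,1) (5,2) (5,3) (5,4) (5,5)] -> total=15
Click 2 (3,3) count=1: revealed 0 new [(none)] -> total=15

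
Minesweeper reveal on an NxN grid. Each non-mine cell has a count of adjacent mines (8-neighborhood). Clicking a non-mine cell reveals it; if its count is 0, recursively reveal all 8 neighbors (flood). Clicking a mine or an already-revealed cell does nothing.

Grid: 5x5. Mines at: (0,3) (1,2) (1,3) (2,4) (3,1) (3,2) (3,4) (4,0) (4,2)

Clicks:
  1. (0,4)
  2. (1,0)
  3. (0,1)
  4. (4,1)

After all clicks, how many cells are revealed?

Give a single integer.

Answer: 8

Derivation:
Click 1 (0,4) count=2: revealed 1 new [(0,4)] -> total=1
Click 2 (1,0) count=0: revealed 6 new [(0,0) (0,1) (1,0) (1,1) (2,0) (2,1)] -> total=7
Click 3 (0,1) count=1: revealed 0 new [(none)] -> total=7
Click 4 (4,1) count=4: revealed 1 new [(4,1)] -> total=8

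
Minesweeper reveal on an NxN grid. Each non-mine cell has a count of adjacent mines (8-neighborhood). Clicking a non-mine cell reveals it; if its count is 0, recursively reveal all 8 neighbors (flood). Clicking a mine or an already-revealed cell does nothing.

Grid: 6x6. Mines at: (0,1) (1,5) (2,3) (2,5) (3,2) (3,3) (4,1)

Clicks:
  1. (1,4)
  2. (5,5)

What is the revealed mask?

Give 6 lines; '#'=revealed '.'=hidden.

Answer: ......
....#.
......
....##
..####
..####

Derivation:
Click 1 (1,4) count=3: revealed 1 new [(1,4)] -> total=1
Click 2 (5,5) count=0: revealed 10 new [(3,4) (3,5) (4,2) (4,3) (4,4) (4,5) (5,2) (5,3) (5,4) (5,5)] -> total=11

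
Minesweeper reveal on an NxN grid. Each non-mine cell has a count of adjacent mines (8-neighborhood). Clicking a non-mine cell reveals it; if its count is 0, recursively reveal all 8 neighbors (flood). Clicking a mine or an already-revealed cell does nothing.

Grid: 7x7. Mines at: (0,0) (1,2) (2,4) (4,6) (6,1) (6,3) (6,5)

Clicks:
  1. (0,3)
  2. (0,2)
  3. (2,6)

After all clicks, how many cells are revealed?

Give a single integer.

Answer: 13

Derivation:
Click 1 (0,3) count=1: revealed 1 new [(0,3)] -> total=1
Click 2 (0,2) count=1: revealed 1 new [(0,2)] -> total=2
Click 3 (2,6) count=0: revealed 11 new [(0,4) (0,5) (0,6) (1,3) (1,4) (1,5) (1,6) (2,5) (2,6) (3,5) (3,6)] -> total=13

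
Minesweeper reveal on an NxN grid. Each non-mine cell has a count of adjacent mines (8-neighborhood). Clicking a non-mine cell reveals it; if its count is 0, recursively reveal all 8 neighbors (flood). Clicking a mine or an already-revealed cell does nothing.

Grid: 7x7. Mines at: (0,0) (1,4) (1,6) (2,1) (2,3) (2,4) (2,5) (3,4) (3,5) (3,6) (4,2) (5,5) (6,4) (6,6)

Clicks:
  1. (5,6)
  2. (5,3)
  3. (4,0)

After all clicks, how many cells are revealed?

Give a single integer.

Answer: 13

Derivation:
Click 1 (5,6) count=2: revealed 1 new [(5,6)] -> total=1
Click 2 (5,3) count=2: revealed 1 new [(5,3)] -> total=2
Click 3 (4,0) count=0: revealed 11 new [(3,0) (3,1) (4,0) (4,1) (5,0) (5,1) (5,2) (6,0) (6,1) (6,2) (6,3)] -> total=13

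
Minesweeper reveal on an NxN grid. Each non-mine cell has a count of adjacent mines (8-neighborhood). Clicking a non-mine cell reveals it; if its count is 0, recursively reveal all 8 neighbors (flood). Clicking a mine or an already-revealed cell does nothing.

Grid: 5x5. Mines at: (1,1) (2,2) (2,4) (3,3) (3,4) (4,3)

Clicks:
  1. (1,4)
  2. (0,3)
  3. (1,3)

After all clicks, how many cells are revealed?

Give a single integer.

Answer: 6

Derivation:
Click 1 (1,4) count=1: revealed 1 new [(1,4)] -> total=1
Click 2 (0,3) count=0: revealed 5 new [(0,2) (0,3) (0,4) (1,2) (1,3)] -> total=6
Click 3 (1,3) count=2: revealed 0 new [(none)] -> total=6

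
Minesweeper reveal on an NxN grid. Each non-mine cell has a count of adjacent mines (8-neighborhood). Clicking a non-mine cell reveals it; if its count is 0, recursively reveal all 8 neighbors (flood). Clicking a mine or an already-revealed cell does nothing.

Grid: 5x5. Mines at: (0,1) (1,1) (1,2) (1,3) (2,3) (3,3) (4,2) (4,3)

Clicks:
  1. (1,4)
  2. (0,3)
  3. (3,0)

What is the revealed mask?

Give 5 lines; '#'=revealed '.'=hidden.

Answer: ...#.
....#
##...
##...
##...

Derivation:
Click 1 (1,4) count=2: revealed 1 new [(1,4)] -> total=1
Click 2 (0,3) count=2: revealed 1 new [(0,3)] -> total=2
Click 3 (3,0) count=0: revealed 6 new [(2,0) (2,1) (3,0) (3,1) (4,0) (4,1)] -> total=8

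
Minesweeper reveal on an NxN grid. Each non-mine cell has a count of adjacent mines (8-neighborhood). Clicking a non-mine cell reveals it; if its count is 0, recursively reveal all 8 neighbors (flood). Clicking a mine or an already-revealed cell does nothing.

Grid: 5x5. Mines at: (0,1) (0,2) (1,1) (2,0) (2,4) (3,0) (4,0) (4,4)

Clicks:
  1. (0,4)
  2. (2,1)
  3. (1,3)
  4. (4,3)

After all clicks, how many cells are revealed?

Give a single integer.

Answer: 6

Derivation:
Click 1 (0,4) count=0: revealed 4 new [(0,3) (0,4) (1,3) (1,4)] -> total=4
Click 2 (2,1) count=3: revealed 1 new [(2,1)] -> total=5
Click 3 (1,3) count=2: revealed 0 new [(none)] -> total=5
Click 4 (4,3) count=1: revealed 1 new [(4,3)] -> total=6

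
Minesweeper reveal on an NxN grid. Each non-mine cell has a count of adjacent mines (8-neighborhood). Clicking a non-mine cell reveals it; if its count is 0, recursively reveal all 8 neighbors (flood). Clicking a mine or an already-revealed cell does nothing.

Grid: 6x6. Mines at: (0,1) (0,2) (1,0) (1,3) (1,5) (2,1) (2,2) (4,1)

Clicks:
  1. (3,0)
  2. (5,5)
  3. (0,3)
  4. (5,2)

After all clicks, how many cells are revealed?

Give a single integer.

Click 1 (3,0) count=2: revealed 1 new [(3,0)] -> total=1
Click 2 (5,5) count=0: revealed 15 new [(2,3) (2,4) (2,5) (3,2) (3,3) (3,4) (3,5) (4,2) (4,3) (4,4) (4,5) (5,2) (5,3) (5,4) (5,5)] -> total=16
Click 3 (0,3) count=2: revealed 1 new [(0,3)] -> total=17
Click 4 (5,2) count=1: revealed 0 new [(none)] -> total=17

Answer: 17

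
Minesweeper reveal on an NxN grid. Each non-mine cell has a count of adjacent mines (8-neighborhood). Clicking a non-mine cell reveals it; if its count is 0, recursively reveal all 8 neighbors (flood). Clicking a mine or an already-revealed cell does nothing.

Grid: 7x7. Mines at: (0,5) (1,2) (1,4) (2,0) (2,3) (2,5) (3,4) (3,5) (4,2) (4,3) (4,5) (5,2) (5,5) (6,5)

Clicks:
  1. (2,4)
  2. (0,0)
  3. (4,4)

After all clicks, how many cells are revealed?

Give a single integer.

Click 1 (2,4) count=5: revealed 1 new [(2,4)] -> total=1
Click 2 (0,0) count=0: revealed 4 new [(0,0) (0,1) (1,0) (1,1)] -> total=5
Click 3 (4,4) count=5: revealed 1 new [(4,4)] -> total=6

Answer: 6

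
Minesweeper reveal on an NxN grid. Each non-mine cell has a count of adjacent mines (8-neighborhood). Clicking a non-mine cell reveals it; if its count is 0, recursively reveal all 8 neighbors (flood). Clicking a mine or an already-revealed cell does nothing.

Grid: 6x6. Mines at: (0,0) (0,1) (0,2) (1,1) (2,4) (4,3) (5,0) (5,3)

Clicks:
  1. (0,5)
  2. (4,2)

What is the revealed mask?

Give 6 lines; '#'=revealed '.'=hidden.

Click 1 (0,5) count=0: revealed 6 new [(0,3) (0,4) (0,5) (1,3) (1,4) (1,5)] -> total=6
Click 2 (4,2) count=2: revealed 1 new [(4,2)] -> total=7

Answer: ...###
...###
......
......
..#...
......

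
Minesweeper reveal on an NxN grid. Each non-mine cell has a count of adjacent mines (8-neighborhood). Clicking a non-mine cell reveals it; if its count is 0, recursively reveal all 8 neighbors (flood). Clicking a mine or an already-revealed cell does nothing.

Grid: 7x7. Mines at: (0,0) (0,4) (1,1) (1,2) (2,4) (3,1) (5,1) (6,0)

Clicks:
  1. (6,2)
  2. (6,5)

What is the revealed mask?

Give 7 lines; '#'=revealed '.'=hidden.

Answer: .....##
.....##
.....##
..#####
..#####
..#####
..#####

Derivation:
Click 1 (6,2) count=1: revealed 1 new [(6,2)] -> total=1
Click 2 (6,5) count=0: revealed 25 new [(0,5) (0,6) (1,5) (1,6) (2,5) (2,6) (3,2) (3,3) (3,4) (3,5) (3,6) (4,2) (4,3) (4,4) (4,5) (4,6) (5,2) (5,3) (5,4) (5,5) (5,6) (6,3) (6,4) (6,5) (6,6)] -> total=26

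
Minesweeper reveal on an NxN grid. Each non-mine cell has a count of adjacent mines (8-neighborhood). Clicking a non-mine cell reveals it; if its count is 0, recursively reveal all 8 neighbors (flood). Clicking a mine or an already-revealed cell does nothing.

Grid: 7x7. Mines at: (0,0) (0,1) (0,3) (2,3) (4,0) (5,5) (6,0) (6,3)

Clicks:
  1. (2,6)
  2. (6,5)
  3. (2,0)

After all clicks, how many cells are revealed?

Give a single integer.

Answer: 25

Derivation:
Click 1 (2,6) count=0: revealed 15 new [(0,4) (0,5) (0,6) (1,4) (1,5) (1,6) (2,4) (2,5) (2,6) (3,4) (3,5) (3,6) (4,4) (4,5) (4,6)] -> total=15
Click 2 (6,5) count=1: revealed 1 new [(6,5)] -> total=16
Click 3 (2,0) count=0: revealed 9 new [(1,0) (1,1) (1,2) (2,0) (2,1) (2,2) (3,0) (3,1) (3,2)] -> total=25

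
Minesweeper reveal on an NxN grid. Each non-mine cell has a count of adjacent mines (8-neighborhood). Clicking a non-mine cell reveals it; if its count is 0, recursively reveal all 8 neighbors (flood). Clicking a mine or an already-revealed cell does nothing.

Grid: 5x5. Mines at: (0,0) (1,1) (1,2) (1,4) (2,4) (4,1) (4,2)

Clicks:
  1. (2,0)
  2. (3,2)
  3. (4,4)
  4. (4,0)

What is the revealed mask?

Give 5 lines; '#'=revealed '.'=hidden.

Click 1 (2,0) count=1: revealed 1 new [(2,0)] -> total=1
Click 2 (3,2) count=2: revealed 1 new [(3,2)] -> total=2
Click 3 (4,4) count=0: revealed 4 new [(3,3) (3,4) (4,3) (4,4)] -> total=6
Click 4 (4,0) count=1: revealed 1 new [(4,0)] -> total=7

Answer: .....
.....
#....
..###
#..##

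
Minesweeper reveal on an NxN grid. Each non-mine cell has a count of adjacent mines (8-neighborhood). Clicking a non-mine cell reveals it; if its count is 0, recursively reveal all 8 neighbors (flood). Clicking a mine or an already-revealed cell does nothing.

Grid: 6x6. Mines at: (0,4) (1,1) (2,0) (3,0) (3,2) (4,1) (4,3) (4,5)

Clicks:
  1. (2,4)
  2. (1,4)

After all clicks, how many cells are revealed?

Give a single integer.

Click 1 (2,4) count=0: revealed 9 new [(1,3) (1,4) (1,5) (2,3) (2,4) (2,5) (3,3) (3,4) (3,5)] -> total=9
Click 2 (1,4) count=1: revealed 0 new [(none)] -> total=9

Answer: 9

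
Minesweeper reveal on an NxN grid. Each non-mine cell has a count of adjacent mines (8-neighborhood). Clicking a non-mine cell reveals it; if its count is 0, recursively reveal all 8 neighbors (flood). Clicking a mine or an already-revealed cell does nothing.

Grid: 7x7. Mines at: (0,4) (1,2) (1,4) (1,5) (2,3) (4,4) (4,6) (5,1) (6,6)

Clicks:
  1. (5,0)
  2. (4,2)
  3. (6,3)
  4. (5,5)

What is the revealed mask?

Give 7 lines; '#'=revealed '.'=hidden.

Answer: .......
.......
.......
.......
..#....
#.####.
..####.

Derivation:
Click 1 (5,0) count=1: revealed 1 new [(5,0)] -> total=1
Click 2 (4,2) count=1: revealed 1 new [(4,2)] -> total=2
Click 3 (6,3) count=0: revealed 8 new [(5,2) (5,3) (5,4) (5,5) (6,2) (6,3) (6,4) (6,5)] -> total=10
Click 4 (5,5) count=3: revealed 0 new [(none)] -> total=10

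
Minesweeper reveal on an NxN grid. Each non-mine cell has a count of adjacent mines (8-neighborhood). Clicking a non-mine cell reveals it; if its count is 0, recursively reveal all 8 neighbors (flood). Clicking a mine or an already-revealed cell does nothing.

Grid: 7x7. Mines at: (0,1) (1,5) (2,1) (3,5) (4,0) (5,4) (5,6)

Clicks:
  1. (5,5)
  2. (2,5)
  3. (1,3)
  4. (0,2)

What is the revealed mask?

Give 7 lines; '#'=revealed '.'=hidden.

Click 1 (5,5) count=2: revealed 1 new [(5,5)] -> total=1
Click 2 (2,5) count=2: revealed 1 new [(2,5)] -> total=2
Click 3 (1,3) count=0: revealed 25 new [(0,2) (0,3) (0,4) (1,2) (1,3) (1,4) (2,2) (2,3) (2,4) (3,1) (3,2) (3,3) (3,4) (4,1) (4,2) (4,3) (4,4) (5,0) (5,1) (5,2) (5,3) (6,0) (6,1) (6,2) (6,3)] -> total=27
Click 4 (0,2) count=1: revealed 0 new [(none)] -> total=27

Answer: ..###..
..###..
..####.
.####..
.####..
####.#.
####...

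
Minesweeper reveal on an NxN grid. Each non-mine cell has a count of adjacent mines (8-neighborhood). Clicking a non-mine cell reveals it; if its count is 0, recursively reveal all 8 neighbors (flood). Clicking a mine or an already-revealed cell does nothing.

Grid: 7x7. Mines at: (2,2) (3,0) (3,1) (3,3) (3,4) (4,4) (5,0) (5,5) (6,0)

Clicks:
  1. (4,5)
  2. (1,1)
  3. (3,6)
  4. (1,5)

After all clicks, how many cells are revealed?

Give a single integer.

Answer: 24

Derivation:
Click 1 (4,5) count=3: revealed 1 new [(4,5)] -> total=1
Click 2 (1,1) count=1: revealed 1 new [(1,1)] -> total=2
Click 3 (3,6) count=0: revealed 22 new [(0,0) (0,1) (0,2) (0,3) (0,4) (0,5) (0,6) (1,0) (1,2) (1,3) (1,4) (1,5) (1,6) (2,0) (2,1) (2,3) (2,4) (2,5) (2,6) (3,5) (3,6) (4,6)] -> total=24
Click 4 (1,5) count=0: revealed 0 new [(none)] -> total=24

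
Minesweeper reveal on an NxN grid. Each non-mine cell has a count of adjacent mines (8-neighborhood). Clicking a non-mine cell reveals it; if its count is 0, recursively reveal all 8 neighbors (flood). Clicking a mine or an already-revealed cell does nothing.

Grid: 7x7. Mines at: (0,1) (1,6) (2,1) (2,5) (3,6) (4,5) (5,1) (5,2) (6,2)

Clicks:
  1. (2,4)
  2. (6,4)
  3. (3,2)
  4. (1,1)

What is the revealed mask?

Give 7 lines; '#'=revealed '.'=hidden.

Answer: .......
.#.....
....#..
..#....
.......
...####
...####

Derivation:
Click 1 (2,4) count=1: revealed 1 new [(2,4)] -> total=1
Click 2 (6,4) count=0: revealed 8 new [(5,3) (5,4) (5,5) (5,6) (6,3) (6,4) (6,5) (6,6)] -> total=9
Click 3 (3,2) count=1: revealed 1 new [(3,2)] -> total=10
Click 4 (1,1) count=2: revealed 1 new [(1,1)] -> total=11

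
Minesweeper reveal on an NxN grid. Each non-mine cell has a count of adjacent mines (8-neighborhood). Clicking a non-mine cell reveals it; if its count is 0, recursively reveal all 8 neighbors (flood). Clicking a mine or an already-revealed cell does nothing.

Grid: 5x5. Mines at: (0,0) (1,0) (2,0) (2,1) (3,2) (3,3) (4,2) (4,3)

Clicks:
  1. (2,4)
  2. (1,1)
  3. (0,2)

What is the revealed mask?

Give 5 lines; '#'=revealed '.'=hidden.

Answer: .####
.####
..###
.....
.....

Derivation:
Click 1 (2,4) count=1: revealed 1 new [(2,4)] -> total=1
Click 2 (1,1) count=4: revealed 1 new [(1,1)] -> total=2
Click 3 (0,2) count=0: revealed 9 new [(0,1) (0,2) (0,3) (0,4) (1,2) (1,3) (1,4) (2,2) (2,3)] -> total=11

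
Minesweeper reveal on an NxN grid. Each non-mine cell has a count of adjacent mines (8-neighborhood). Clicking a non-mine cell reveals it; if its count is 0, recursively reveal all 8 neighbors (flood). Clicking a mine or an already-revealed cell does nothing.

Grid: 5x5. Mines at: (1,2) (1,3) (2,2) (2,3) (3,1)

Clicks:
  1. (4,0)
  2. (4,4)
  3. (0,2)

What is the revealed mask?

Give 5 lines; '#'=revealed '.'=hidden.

Click 1 (4,0) count=1: revealed 1 new [(4,0)] -> total=1
Click 2 (4,4) count=0: revealed 6 new [(3,2) (3,3) (3,4) (4,2) (4,3) (4,4)] -> total=7
Click 3 (0,2) count=2: revealed 1 new [(0,2)] -> total=8

Answer: ..#..
.....
.....
..###
#.###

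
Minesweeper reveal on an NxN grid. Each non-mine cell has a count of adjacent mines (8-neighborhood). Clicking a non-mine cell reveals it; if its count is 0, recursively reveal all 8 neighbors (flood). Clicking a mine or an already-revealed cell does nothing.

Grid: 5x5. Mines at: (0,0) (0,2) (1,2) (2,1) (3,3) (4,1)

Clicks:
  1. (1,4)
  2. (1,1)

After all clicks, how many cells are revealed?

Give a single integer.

Click 1 (1,4) count=0: revealed 6 new [(0,3) (0,4) (1,3) (1,4) (2,3) (2,4)] -> total=6
Click 2 (1,1) count=4: revealed 1 new [(1,1)] -> total=7

Answer: 7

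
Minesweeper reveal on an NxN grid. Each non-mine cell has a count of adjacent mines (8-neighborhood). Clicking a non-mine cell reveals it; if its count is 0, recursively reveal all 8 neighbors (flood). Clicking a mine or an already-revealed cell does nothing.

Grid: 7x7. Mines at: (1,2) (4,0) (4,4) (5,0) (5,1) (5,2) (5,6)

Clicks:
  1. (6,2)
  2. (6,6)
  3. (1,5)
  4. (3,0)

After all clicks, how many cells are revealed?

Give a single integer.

Answer: 21

Derivation:
Click 1 (6,2) count=2: revealed 1 new [(6,2)] -> total=1
Click 2 (6,6) count=1: revealed 1 new [(6,6)] -> total=2
Click 3 (1,5) count=0: revealed 18 new [(0,3) (0,4) (0,5) (0,6) (1,3) (1,4) (1,5) (1,6) (2,3) (2,4) (2,5) (2,6) (3,3) (3,4) (3,5) (3,6) (4,5) (4,6)] -> total=20
Click 4 (3,0) count=1: revealed 1 new [(3,0)] -> total=21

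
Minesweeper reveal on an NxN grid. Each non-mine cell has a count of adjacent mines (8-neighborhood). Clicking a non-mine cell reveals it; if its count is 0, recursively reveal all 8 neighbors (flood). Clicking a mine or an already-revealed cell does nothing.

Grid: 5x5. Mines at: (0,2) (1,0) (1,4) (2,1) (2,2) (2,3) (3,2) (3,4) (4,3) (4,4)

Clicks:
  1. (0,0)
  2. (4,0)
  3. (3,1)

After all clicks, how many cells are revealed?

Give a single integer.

Answer: 5

Derivation:
Click 1 (0,0) count=1: revealed 1 new [(0,0)] -> total=1
Click 2 (4,0) count=0: revealed 4 new [(3,0) (3,1) (4,0) (4,1)] -> total=5
Click 3 (3,1) count=3: revealed 0 new [(none)] -> total=5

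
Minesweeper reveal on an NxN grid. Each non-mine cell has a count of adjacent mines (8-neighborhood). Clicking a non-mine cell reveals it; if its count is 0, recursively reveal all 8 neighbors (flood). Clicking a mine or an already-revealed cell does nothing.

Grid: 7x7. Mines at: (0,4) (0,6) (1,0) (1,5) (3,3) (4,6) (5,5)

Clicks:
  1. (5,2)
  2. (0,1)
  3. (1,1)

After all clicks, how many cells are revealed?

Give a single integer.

Click 1 (5,2) count=0: revealed 21 new [(2,0) (2,1) (2,2) (3,0) (3,1) (3,2) (4,0) (4,1) (4,2) (4,3) (4,4) (5,0) (5,1) (5,2) (5,3) (5,4) (6,0) (6,1) (6,2) (6,3) (6,4)] -> total=21
Click 2 (0,1) count=1: revealed 1 new [(0,1)] -> total=22
Click 3 (1,1) count=1: revealed 1 new [(1,1)] -> total=23

Answer: 23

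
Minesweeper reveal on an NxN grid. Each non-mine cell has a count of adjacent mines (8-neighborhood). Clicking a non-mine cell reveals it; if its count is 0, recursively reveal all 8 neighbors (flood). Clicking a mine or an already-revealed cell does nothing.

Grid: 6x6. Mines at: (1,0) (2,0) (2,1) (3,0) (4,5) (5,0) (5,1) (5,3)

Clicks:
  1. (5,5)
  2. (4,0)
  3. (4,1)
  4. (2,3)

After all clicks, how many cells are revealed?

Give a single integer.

Answer: 24

Derivation:
Click 1 (5,5) count=1: revealed 1 new [(5,5)] -> total=1
Click 2 (4,0) count=3: revealed 1 new [(4,0)] -> total=2
Click 3 (4,1) count=3: revealed 1 new [(4,1)] -> total=3
Click 4 (2,3) count=0: revealed 21 new [(0,1) (0,2) (0,3) (0,4) (0,5) (1,1) (1,2) (1,3) (1,4) (1,5) (2,2) (2,3) (2,4) (2,5) (3,2) (3,3) (3,4) (3,5) (4,2) (4,3) (4,4)] -> total=24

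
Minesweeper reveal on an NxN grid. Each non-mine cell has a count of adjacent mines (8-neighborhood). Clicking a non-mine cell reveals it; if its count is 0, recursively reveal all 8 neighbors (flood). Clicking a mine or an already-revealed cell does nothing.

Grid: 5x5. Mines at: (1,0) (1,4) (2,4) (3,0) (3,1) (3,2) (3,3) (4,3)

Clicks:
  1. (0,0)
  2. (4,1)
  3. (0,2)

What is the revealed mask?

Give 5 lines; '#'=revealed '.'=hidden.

Answer: ####.
.###.
.###.
.....
.#...

Derivation:
Click 1 (0,0) count=1: revealed 1 new [(0,0)] -> total=1
Click 2 (4,1) count=3: revealed 1 new [(4,1)] -> total=2
Click 3 (0,2) count=0: revealed 9 new [(0,1) (0,2) (0,3) (1,1) (1,2) (1,3) (2,1) (2,2) (2,3)] -> total=11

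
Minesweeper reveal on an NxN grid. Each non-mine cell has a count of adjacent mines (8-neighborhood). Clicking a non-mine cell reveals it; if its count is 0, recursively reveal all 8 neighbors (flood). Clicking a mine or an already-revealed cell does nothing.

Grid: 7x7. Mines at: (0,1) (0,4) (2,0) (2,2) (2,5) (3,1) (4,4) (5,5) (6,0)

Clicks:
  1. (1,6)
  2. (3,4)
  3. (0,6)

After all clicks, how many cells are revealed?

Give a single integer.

Click 1 (1,6) count=1: revealed 1 new [(1,6)] -> total=1
Click 2 (3,4) count=2: revealed 1 new [(3,4)] -> total=2
Click 3 (0,6) count=0: revealed 3 new [(0,5) (0,6) (1,5)] -> total=5

Answer: 5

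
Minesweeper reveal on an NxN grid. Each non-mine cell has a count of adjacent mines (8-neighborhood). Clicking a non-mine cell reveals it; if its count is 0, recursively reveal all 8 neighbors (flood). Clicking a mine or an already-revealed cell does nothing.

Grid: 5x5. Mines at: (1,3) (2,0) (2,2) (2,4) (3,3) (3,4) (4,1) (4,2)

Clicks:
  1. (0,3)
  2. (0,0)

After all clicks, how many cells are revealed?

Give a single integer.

Click 1 (0,3) count=1: revealed 1 new [(0,3)] -> total=1
Click 2 (0,0) count=0: revealed 6 new [(0,0) (0,1) (0,2) (1,0) (1,1) (1,2)] -> total=7

Answer: 7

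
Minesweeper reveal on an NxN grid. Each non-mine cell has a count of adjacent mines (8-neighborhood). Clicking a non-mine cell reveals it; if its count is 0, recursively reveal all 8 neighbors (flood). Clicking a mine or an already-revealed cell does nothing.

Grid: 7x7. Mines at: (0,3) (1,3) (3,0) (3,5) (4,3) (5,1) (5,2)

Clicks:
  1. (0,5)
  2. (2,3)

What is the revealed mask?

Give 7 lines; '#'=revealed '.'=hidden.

Click 1 (0,5) count=0: revealed 9 new [(0,4) (0,5) (0,6) (1,4) (1,5) (1,6) (2,4) (2,5) (2,6)] -> total=9
Click 2 (2,3) count=1: revealed 1 new [(2,3)] -> total=10

Answer: ....###
....###
...####
.......
.......
.......
.......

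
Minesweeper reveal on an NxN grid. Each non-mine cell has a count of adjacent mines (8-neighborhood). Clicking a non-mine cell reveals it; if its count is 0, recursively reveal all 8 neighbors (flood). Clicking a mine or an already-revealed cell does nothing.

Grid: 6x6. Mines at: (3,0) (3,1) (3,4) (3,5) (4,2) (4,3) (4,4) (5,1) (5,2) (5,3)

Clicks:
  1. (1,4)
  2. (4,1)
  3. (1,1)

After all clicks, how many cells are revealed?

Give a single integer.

Click 1 (1,4) count=0: revealed 18 new [(0,0) (0,1) (0,2) (0,3) (0,4) (0,5) (1,0) (1,1) (1,2) (1,3) (1,4) (1,5) (2,0) (2,1) (2,2) (2,3) (2,4) (2,5)] -> total=18
Click 2 (4,1) count=5: revealed 1 new [(4,1)] -> total=19
Click 3 (1,1) count=0: revealed 0 new [(none)] -> total=19

Answer: 19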